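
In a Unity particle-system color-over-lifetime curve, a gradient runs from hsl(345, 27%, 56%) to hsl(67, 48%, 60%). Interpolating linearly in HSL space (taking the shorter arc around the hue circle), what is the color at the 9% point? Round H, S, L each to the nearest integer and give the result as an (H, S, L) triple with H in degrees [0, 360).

(352, 29, 56)

Hue: 67 − 345 = -278°, but |-278| > 180 so the shorter arc goes the other way: Δh = -278 + 360 = 82°.
H = 345 + 0.09 × (82) = 352.38 → 352°
S = 27 + 0.09 × (48 − 27) = 28.89 → 29%
L = 56 + 0.09 × (60 − 56) = 56.36 → 56%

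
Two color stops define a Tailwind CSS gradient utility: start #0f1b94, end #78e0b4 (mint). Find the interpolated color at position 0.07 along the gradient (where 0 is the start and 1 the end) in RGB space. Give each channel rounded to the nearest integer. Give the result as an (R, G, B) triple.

#0f1b94 → (15, 27, 148); #78e0b4 → (120, 224, 180).
R = 15 + 0.07 × (120 − 15) = 15 + 0.07 × 105 = 22.35 → 22
G = 27 + 0.07 × (224 − 27) = 27 + 0.07 × 197 = 40.79 → 41
B = 148 + 0.07 × (180 − 148) = 148 + 0.07 × 32 = 150.24 → 150
So the blended color is (22, 41, 150), about #162996.

(22, 41, 150)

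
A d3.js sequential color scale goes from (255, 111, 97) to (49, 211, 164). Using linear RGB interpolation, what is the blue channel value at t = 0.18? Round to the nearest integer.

B = 97 + 0.18 × (164 − 97) = 109.06 → 109

109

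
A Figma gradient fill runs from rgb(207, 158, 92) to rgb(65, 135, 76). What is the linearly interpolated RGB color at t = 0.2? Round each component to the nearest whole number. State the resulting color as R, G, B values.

R = 207 + 0.2 × (65 − 207) = 207 + 0.2 × -142 = 178.6 → 179
G = 158 + 0.2 × (135 − 158) = 158 + 0.2 × -23 = 153.4 → 153
B = 92 + 0.2 × (76 − 92) = 92 + 0.2 × -16 = 88.8 → 89
So the blended color is (179, 153, 89), about #b39959.

(179, 153, 89)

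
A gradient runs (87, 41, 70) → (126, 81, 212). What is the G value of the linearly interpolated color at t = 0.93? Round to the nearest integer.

G = 41 + 0.93 × (81 − 41) = 78.2 → 78

78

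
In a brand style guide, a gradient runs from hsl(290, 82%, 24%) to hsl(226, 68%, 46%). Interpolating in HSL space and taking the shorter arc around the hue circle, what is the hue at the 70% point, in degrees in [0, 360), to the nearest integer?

245

Hue arc: Δh = 226 − 290 = -64° (|Δh| ≤ 180, already the shorter path).
H = 290 + 0.7 × (-64) = 245.2 → 245°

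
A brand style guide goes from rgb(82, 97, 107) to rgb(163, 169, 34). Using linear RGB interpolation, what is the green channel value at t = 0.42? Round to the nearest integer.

127

G = 97 + 0.42 × (169 − 97) = 127.24 → 127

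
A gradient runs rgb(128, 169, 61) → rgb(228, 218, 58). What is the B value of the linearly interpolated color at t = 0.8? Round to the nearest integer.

59

B = 61 + 0.8 × (58 − 61) = 58.6 → 59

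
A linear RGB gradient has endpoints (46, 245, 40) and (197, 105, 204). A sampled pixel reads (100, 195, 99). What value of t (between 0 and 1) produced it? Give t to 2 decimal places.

0.36

Invert the lerp on the B channel (largest span, 164): t = (99 − 40) / (204 − 40) = 59/164 = 0.35976.
Check on R: (100 − 46)/(197 − 46) = 0.3576 ✓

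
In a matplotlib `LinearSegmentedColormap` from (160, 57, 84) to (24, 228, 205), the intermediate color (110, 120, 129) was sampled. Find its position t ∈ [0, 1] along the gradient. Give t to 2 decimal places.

Invert the lerp on the G channel (largest span, 171): t = (120 − 57) / (228 − 57) = 63/171 = 0.36842.
Check on R: (110 − 160)/(24 − 160) = 0.3676 ✓

0.37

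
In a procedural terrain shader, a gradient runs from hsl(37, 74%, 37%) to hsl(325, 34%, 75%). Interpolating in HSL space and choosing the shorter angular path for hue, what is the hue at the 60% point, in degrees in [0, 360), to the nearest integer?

Hue: 325 − 37 = 288°, but |288| > 180 so the shorter arc goes the other way: Δh = 288 − 360 = -72°.
H = 37 + 0.6 × (-72) = -6.2 → -6 → -6 mod 360 = 354°

354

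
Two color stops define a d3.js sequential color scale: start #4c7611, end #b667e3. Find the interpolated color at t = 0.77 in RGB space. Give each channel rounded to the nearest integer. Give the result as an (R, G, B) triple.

#4c7611 → (76, 118, 17); #b667e3 → (182, 103, 227).
R = 76 + 0.77 × (182 − 76) = 76 + 0.77 × 106 = 157.62 → 158
G = 118 + 0.77 × (103 − 118) = 118 + 0.77 × -15 = 106.45 → 106
B = 17 + 0.77 × (227 − 17) = 17 + 0.77 × 210 = 178.7 → 179
So the blended color is (158, 106, 179), about #9e6ab3.

(158, 106, 179)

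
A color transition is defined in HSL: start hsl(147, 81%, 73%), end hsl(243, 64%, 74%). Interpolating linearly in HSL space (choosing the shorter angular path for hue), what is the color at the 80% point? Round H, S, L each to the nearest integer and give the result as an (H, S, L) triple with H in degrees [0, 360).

(224, 67, 74)

Hue arc: Δh = 243 − 147 = 96° (|Δh| ≤ 180, already the shorter path).
H = 147 + 0.8 × (96) = 223.8 → 224°
S = 81 + 0.8 × (64 − 81) = 67.4 → 67%
L = 73 + 0.8 × (74 − 73) = 73.8 → 74%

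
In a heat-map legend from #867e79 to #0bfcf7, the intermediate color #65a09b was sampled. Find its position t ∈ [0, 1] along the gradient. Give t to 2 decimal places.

0.27

Invert the lerp on the G channel (largest span, 126): t = (160 − 126) / (252 − 126) = 34/126 = 0.26984.
Check on R: (101 − 134)/(11 − 134) = 0.2683 ✓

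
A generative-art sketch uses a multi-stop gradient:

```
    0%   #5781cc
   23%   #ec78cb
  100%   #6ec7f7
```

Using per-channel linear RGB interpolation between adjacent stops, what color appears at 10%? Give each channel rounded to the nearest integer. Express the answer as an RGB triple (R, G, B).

(152, 125, 204)

10% lies between the 0% and 23% stops, so the local fraction is t = (10 − 0)/(23 − 0) = 10/23 ≈ 0.4348.
#5781cc → (87, 129, 204); #ec78cb → (236, 120, 203).
R = 87 + 0.4348 × (236 − 87) = 151.785 → 152
G = 129 + 0.4348 × (120 − 129) = 125.087 → 125
B = 204 + 0.4348 × (203 − 204) = 203.565 → 204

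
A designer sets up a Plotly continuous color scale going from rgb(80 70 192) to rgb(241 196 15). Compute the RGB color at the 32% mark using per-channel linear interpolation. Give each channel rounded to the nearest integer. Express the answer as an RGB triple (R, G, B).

(132, 110, 135)

32% corresponds to t = 0.32.
R = 80 + 0.32 × (241 − 80) = 80 + 0.32 × 161 = 131.52 → 132
G = 70 + 0.32 × (196 − 70) = 70 + 0.32 × 126 = 110.32 → 110
B = 192 + 0.32 × (15 − 192) = 192 + 0.32 × -177 = 135.36 → 135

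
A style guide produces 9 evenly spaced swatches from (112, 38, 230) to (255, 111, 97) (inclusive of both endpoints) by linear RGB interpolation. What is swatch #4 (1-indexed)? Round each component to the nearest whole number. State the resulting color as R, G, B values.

With 9 swatches and endpoints inclusive, swatch 4 sits at t = (4 − 1)/(9 − 1) = 3/8 ≈ 0.375.
R = 112 + 0.375 × (255 − 112) = 165.625 → 166
G = 38 + 0.375 × (111 − 38) = 65.375 → 65
B = 230 + 0.375 × (97 − 230) = 180.125 → 180

(166, 65, 180)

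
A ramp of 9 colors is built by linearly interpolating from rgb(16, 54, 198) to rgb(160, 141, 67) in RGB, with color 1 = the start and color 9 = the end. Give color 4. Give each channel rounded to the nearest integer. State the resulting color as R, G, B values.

(70, 87, 149)

With 9 swatches and endpoints inclusive, swatch 4 sits at t = (4 − 1)/(9 − 1) = 3/8 ≈ 0.375.
R = 16 + 0.375 × (160 − 16) = 70 → 70
G = 54 + 0.375 × (141 − 54) = 86.625 → 87
B = 198 + 0.375 × (67 − 198) = 148.875 → 149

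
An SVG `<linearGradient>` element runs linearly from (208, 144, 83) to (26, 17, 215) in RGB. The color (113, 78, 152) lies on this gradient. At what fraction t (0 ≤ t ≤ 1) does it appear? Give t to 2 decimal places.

Invert the lerp on the R channel (largest span, 182): t = (113 − 208) / (26 − 208) = -95/-182 = 0.52198.
Check on G: (78 − 144)/(17 − 144) = 0.5197 ✓

0.52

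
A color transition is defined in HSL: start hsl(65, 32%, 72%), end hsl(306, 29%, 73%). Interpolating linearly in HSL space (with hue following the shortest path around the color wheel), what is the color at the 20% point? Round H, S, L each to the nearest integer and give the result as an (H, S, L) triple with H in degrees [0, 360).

Hue: 306 − 65 = 241°, but |241| > 180 so the shorter arc goes the other way: Δh = 241 − 360 = -119°.
H = 65 + 0.2 × (-119) = 41.2 → 41°
S = 32 + 0.2 × (29 − 32) = 31.4 → 31%
L = 72 + 0.2 × (73 − 72) = 72.2 → 72%

(41, 31, 72)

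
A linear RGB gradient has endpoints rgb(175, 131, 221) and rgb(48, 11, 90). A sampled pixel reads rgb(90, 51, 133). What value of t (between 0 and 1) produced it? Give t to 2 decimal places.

0.67

Invert the lerp on the B channel (largest span, 131): t = (133 − 221) / (90 − 221) = -88/-131 = 0.67176.
Check on R: (90 − 175)/(48 − 175) = 0.6693 ✓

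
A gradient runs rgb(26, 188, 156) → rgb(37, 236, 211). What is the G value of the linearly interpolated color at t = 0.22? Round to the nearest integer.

G = 188 + 0.22 × (236 − 188) = 198.56 → 199

199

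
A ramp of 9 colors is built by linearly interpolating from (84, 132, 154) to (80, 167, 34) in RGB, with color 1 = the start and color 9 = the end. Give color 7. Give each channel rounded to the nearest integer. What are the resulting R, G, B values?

With 9 swatches and endpoints inclusive, swatch 7 sits at t = (7 − 1)/(9 − 1) = 6/8 ≈ 0.75.
R = 84 + 0.75 × (80 − 84) = 81 → 81
G = 132 + 0.75 × (167 − 132) = 158.25 → 158
B = 154 + 0.75 × (34 − 154) = 64 → 64

(81, 158, 64)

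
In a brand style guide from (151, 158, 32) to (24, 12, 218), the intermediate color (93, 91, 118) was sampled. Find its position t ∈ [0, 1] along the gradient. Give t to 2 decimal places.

0.46

Invert the lerp on the B channel (largest span, 186): t = (118 − 32) / (218 − 32) = 86/186 = 0.46237.
Check on R: (93 − 151)/(24 − 151) = 0.4567 ✓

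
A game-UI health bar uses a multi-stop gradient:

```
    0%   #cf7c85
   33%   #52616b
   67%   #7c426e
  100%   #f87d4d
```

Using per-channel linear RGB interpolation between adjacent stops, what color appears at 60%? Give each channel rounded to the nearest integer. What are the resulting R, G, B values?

(115, 72, 109)

60% lies between the 33% and 67% stops, so the local fraction is t = (60 − 33)/(67 − 33) = 27/34 ≈ 0.7941.
#52616b → (82, 97, 107); #7c426e → (124, 66, 110).
R = 82 + 0.7941 × (124 − 82) = 115.352 → 115
G = 97 + 0.7941 × (66 − 97) = 72.383 → 72
B = 107 + 0.7941 × (110 − 107) = 109.382 → 109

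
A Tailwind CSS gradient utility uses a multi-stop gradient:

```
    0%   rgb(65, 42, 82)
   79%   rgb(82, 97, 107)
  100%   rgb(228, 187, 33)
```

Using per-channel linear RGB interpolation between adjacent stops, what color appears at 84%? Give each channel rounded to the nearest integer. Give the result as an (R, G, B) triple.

84% lies between the 79% and 100% stops, so the local fraction is t = (84 − 79)/(100 − 79) = 5/21 ≈ 0.2381.
R = 82 + 0.2381 × (228 − 82) = 116.763 → 117
G = 97 + 0.2381 × (187 − 97) = 118.429 → 118
B = 107 + 0.2381 × (33 − 107) = 89.381 → 89

(117, 118, 89)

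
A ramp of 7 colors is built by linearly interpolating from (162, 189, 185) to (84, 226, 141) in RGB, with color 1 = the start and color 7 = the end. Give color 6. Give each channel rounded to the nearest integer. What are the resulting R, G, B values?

With 7 swatches and endpoints inclusive, swatch 6 sits at t = (6 − 1)/(7 − 1) = 5/6 ≈ 0.8333.
R = 162 + 0.8333 × (84 − 162) = 97.003 → 97
G = 189 + 0.8333 × (226 − 189) = 219.832 → 220
B = 185 + 0.8333 × (141 − 185) = 148.335 → 148

(97, 220, 148)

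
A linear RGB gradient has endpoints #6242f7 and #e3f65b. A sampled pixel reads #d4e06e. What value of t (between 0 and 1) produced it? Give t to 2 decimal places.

0.88

Invert the lerp on the G channel (largest span, 180): t = (224 − 66) / (246 − 66) = 158/180 = 0.87778.
Check on R: (212 − 98)/(227 − 98) = 0.8837 ✓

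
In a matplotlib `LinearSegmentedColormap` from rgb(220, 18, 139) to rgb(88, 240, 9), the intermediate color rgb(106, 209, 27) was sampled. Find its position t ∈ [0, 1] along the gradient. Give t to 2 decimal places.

0.86

Invert the lerp on the G channel (largest span, 222): t = (209 − 18) / (240 − 18) = 191/222 = 0.86036.
Check on R: (106 − 220)/(88 − 220) = 0.8636 ✓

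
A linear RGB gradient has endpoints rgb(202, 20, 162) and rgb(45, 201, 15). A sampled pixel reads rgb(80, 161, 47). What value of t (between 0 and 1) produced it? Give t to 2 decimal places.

Invert the lerp on the G channel (largest span, 181): t = (161 − 20) / (201 − 20) = 141/181 = 0.77901.
Check on R: (80 − 202)/(45 − 202) = 0.7771 ✓

0.78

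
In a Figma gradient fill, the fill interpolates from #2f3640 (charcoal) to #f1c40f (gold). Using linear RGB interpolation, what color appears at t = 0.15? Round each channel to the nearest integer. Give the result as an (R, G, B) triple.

(76, 75, 57)

#2f3640 → (47, 54, 64); #f1c40f → (241, 196, 15).
R = 47 + 0.15 × (241 − 47) = 47 + 0.15 × 194 = 76.1 → 76
G = 54 + 0.15 × (196 − 54) = 54 + 0.15 × 142 = 75.3 → 75
B = 64 + 0.15 × (15 − 64) = 64 + 0.15 × -49 = 56.65 → 57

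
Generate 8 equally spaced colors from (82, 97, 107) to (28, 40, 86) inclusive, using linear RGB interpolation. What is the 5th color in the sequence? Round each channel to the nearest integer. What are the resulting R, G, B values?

With 8 swatches and endpoints inclusive, swatch 5 sits at t = (5 − 1)/(8 − 1) = 4/7 ≈ 0.5714.
R = 82 + 0.5714 × (28 − 82) = 51.144 → 51
G = 97 + 0.5714 × (40 − 97) = 64.43 → 64
B = 107 + 0.5714 × (86 − 107) = 95.001 → 95

(51, 64, 95)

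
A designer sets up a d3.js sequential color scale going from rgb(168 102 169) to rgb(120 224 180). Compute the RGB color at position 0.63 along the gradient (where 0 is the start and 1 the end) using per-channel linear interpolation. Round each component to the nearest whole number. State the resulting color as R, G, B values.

(138, 179, 176)

R = 168 + 0.63 × (120 − 168) = 168 + 0.63 × -48 = 137.76 → 138
G = 102 + 0.63 × (224 − 102) = 102 + 0.63 × 122 = 178.86 → 179
B = 169 + 0.63 × (180 − 169) = 169 + 0.63 × 11 = 175.93 → 176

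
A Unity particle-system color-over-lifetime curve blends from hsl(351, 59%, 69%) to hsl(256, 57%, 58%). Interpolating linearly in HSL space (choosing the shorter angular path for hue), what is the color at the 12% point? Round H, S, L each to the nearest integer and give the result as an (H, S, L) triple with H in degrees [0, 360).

Hue arc: Δh = 256 − 351 = -95° (|Δh| ≤ 180, already the shorter path).
H = 351 + 0.12 × (-95) = 339.6 → 340°
S = 59 + 0.12 × (57 − 59) = 58.76 → 59%
L = 69 + 0.12 × (58 − 69) = 67.68 → 68%

(340, 59, 68)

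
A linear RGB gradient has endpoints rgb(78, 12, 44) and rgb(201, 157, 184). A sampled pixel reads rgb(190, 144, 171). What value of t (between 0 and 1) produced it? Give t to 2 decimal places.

0.91

Invert the lerp on the G channel (largest span, 145): t = (144 − 12) / (157 − 12) = 132/145 = 0.91034.
Check on R: (190 − 78)/(201 − 78) = 0.9106 ✓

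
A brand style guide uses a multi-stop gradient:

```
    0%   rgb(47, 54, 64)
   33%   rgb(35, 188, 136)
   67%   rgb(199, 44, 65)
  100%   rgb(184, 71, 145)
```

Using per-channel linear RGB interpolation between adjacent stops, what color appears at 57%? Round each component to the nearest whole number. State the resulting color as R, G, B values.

(151, 86, 86)

57% lies between the 33% and 67% stops, so the local fraction is t = (57 − 33)/(67 − 33) = 24/34 ≈ 0.7059.
R = 35 + 0.7059 × (199 − 35) = 150.768 → 151
G = 188 + 0.7059 × (44 − 188) = 86.35 → 86
B = 136 + 0.7059 × (65 − 136) = 85.881 → 86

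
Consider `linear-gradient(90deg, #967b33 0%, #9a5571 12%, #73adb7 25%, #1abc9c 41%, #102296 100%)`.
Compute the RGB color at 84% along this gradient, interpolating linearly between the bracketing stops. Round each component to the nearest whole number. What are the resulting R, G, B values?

84% lies between the 41% and 100% stops, so the local fraction is t = (84 − 41)/(100 − 41) = 43/59 ≈ 0.7288.
#1abc9c → (26, 188, 156); #102296 → (16, 34, 150).
R = 26 + 0.7288 × (16 − 26) = 18.712 → 19
G = 188 + 0.7288 × (34 − 188) = 75.765 → 76
B = 156 + 0.7288 × (150 − 156) = 151.627 → 152

(19, 76, 152)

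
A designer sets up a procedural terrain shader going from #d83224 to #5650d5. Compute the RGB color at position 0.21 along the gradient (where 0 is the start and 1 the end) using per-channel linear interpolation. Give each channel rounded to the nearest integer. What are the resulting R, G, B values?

(189, 56, 73)

#d83224 → (216, 50, 36); #5650d5 → (86, 80, 213).
R = 216 + 0.21 × (86 − 216) = 216 + 0.21 × -130 = 188.7 → 189
G = 50 + 0.21 × (80 − 50) = 50 + 0.21 × 30 = 56.3 → 56
B = 36 + 0.21 × (213 − 36) = 36 + 0.21 × 177 = 73.17 → 73
So the blended color is (189, 56, 73), about #bd3849.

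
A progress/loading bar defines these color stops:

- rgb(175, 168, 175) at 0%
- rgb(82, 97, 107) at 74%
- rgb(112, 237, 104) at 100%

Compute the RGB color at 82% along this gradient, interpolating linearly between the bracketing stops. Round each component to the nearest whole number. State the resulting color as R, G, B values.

82% lies between the 74% and 100% stops, so the local fraction is t = (82 − 74)/(100 − 74) = 8/26 ≈ 0.3077.
R = 82 + 0.3077 × (112 − 82) = 91.231 → 91
G = 97 + 0.3077 × (237 − 97) = 140.078 → 140
B = 107 + 0.3077 × (104 − 107) = 106.077 → 106

(91, 140, 106)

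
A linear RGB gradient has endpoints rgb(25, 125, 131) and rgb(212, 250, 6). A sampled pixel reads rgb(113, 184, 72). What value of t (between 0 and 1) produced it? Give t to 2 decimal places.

0.47

Invert the lerp on the R channel (largest span, 187): t = (113 − 25) / (212 − 25) = 88/187 = 0.47059.
Check on G: (184 − 125)/(250 − 125) = 0.472 ✓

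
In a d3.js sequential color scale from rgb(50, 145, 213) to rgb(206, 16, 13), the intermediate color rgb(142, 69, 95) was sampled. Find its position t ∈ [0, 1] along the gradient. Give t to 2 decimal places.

Invert the lerp on the B channel (largest span, 200): t = (95 − 213) / (13 − 213) = -118/-200 = 0.59.
Check on R: (142 − 50)/(206 − 50) = 0.5897 ✓

0.59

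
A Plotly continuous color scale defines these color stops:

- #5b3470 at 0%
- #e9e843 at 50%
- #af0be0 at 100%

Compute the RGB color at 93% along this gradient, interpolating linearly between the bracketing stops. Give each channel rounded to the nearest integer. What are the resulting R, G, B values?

93% lies between the 50% and 100% stops, so the local fraction is t = (93 − 50)/(100 − 50) = 43/50 ≈ 0.86.
#e9e843 → (233, 232, 67); #af0be0 → (175, 11, 224).
R = 233 + 0.86 × (175 − 233) = 183.12 → 183
G = 232 + 0.86 × (11 − 232) = 41.94 → 42
B = 67 + 0.86 × (224 − 67) = 202.02 → 202

(183, 42, 202)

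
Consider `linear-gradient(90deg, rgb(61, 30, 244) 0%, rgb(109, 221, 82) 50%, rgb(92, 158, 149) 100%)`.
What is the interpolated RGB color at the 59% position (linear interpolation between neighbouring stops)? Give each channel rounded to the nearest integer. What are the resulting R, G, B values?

59% lies between the 50% and 100% stops, so the local fraction is t = (59 − 50)/(100 − 50) = 9/50 ≈ 0.18.
R = 109 + 0.18 × (92 − 109) = 105.94 → 106
G = 221 + 0.18 × (158 − 221) = 209.66 → 210
B = 82 + 0.18 × (149 − 82) = 94.06 → 94

(106, 210, 94)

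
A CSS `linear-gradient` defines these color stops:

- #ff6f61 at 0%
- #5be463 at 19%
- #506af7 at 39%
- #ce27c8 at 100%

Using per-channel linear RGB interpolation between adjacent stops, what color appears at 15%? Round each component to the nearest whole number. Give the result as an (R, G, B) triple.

15% lies between the 0% and 19% stops, so the local fraction is t = (15 − 0)/(19 − 0) = 15/19 ≈ 0.7895.
#ff6f61 → (255, 111, 97); #5be463 → (91, 228, 99).
R = 255 + 0.7895 × (91 − 255) = 125.522 → 126
G = 111 + 0.7895 × (228 − 111) = 203.371 → 203
B = 97 + 0.7895 × (99 − 97) = 98.579 → 99

(126, 203, 99)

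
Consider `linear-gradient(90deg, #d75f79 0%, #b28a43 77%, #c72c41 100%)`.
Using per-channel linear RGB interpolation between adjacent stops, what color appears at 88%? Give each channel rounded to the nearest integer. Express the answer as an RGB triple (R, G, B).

(188, 93, 66)

88% lies between the 77% and 100% stops, so the local fraction is t = (88 − 77)/(100 − 77) = 11/23 ≈ 0.4783.
#b28a43 → (178, 138, 67); #c72c41 → (199, 44, 65).
R = 178 + 0.4783 × (199 − 178) = 188.044 → 188
G = 138 + 0.4783 × (44 − 138) = 93.04 → 93
B = 67 + 0.4783 × (65 − 67) = 66.043 → 66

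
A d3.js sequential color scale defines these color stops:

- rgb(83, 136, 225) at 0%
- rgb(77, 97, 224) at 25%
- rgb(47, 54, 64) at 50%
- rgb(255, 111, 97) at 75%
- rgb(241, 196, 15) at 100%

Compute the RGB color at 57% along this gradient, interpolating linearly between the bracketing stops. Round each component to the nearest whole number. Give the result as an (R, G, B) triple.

57% lies between the 50% and 75% stops, so the local fraction is t = (57 − 50)/(75 − 50) = 7/25 ≈ 0.28.
R = 47 + 0.28 × (255 − 47) = 105.24 → 105
G = 54 + 0.28 × (111 − 54) = 69.96 → 70
B = 64 + 0.28 × (97 − 64) = 73.24 → 73

(105, 70, 73)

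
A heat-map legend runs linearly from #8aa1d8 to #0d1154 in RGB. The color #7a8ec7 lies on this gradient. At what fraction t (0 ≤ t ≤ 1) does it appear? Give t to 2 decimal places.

Invert the lerp on the G channel (largest span, 144): t = (142 − 161) / (17 − 161) = -19/-144 = 0.13194.
Check on R: (122 − 138)/(13 − 138) = 0.128 ✓

0.13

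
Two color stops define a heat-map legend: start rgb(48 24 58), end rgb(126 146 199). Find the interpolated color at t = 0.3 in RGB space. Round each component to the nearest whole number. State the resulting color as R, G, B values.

R = 48 + 0.3 × (126 − 48) = 48 + 0.3 × 78 = 71.4 → 71
G = 24 + 0.3 × (146 − 24) = 24 + 0.3 × 122 = 60.6 → 61
B = 58 + 0.3 × (199 − 58) = 58 + 0.3 × 141 = 100.3 → 100

(71, 61, 100)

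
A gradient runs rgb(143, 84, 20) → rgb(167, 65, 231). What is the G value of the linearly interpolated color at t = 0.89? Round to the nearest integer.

67

G = 84 + 0.89 × (65 − 84) = 67.09 → 67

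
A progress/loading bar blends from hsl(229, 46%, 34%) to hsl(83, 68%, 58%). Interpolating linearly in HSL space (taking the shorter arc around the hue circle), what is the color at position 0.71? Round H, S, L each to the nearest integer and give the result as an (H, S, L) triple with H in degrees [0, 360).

(125, 62, 51)

Hue arc: Δh = 83 − 229 = -146° (|Δh| ≤ 180, already the shorter path).
H = 229 + 0.71 × (-146) = 125.34 → 125°
S = 46 + 0.71 × (68 − 46) = 61.62 → 62%
L = 34 + 0.71 × (58 − 34) = 51.04 → 51%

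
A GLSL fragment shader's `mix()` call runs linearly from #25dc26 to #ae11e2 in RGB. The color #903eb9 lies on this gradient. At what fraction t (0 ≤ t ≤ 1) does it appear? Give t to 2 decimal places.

Invert the lerp on the G channel (largest span, 203): t = (62 − 220) / (17 − 220) = -158/-203 = 0.77833.
Check on R: (144 − 37)/(174 − 37) = 0.781 ✓

0.78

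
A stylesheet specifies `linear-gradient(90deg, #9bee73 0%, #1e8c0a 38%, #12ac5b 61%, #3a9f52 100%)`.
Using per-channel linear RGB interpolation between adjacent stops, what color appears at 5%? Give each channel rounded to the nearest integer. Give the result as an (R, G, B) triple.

5% lies between the 0% and 38% stops, so the local fraction is t = (5 − 0)/(38 − 0) = 5/38 ≈ 0.1316.
#9bee73 → (155, 238, 115); #1e8c0a → (30, 140, 10).
R = 155 + 0.1316 × (30 − 155) = 138.55 → 139
G = 238 + 0.1316 × (140 − 238) = 225.103 → 225
B = 115 + 0.1316 × (10 − 115) = 101.182 → 101

(139, 225, 101)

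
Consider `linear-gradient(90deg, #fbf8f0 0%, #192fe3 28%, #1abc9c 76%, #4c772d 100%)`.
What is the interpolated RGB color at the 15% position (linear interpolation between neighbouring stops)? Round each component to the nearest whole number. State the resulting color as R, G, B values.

15% lies between the 0% and 28% stops, so the local fraction is t = (15 − 0)/(28 − 0) = 15/28 ≈ 0.5357.
#fbf8f0 → (251, 248, 240); #192fe3 → (25, 47, 227).
R = 251 + 0.5357 × (25 − 251) = 129.932 → 130
G = 248 + 0.5357 × (47 − 248) = 140.324 → 140
B = 240 + 0.5357 × (227 − 240) = 233.036 → 233

(130, 140, 233)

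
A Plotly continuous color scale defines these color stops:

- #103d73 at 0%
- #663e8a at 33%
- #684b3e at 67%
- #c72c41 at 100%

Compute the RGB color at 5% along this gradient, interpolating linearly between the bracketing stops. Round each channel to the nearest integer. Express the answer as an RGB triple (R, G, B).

(29, 61, 118)

5% lies between the 0% and 33% stops, so the local fraction is t = (5 − 0)/(33 − 0) = 5/33 ≈ 0.1515.
#103d73 → (16, 61, 115); #663e8a → (102, 62, 138).
R = 16 + 0.1515 × (102 − 16) = 29.029 → 29
G = 61 + 0.1515 × (62 − 61) = 61.151 → 61
B = 115 + 0.1515 × (138 − 115) = 118.484 → 118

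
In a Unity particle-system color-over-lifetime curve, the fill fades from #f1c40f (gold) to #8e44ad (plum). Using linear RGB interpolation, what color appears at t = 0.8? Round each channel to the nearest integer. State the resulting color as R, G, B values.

(162, 94, 141)

#f1c40f → (241, 196, 15); #8e44ad → (142, 68, 173).
R = 241 + 0.8 × (142 − 241) = 241 + 0.8 × -99 = 161.8 → 162
G = 196 + 0.8 × (68 − 196) = 196 + 0.8 × -128 = 93.6 → 94
B = 15 + 0.8 × (173 − 15) = 15 + 0.8 × 158 = 141.4 → 141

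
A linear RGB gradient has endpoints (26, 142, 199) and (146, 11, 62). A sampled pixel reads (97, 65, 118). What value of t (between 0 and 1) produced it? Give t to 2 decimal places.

0.59

Invert the lerp on the B channel (largest span, 137): t = (118 − 199) / (62 − 199) = -81/-137 = 0.59124.
Check on R: (97 − 26)/(146 − 26) = 0.5917 ✓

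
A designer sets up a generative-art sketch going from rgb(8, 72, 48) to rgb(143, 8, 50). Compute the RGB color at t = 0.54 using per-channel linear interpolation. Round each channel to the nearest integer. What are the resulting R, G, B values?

(81, 37, 49)

R = 8 + 0.54 × (143 − 8) = 8 + 0.54 × 135 = 80.9 → 81
G = 72 + 0.54 × (8 − 72) = 72 + 0.54 × -64 = 37.44 → 37
B = 48 + 0.54 × (50 − 48) = 48 + 0.54 × 2 = 49.08 → 49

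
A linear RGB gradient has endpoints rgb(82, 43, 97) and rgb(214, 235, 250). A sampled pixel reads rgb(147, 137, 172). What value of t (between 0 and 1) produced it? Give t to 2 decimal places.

Invert the lerp on the G channel (largest span, 192): t = (137 − 43) / (235 − 43) = 94/192 = 0.48958.
Check on R: (147 − 82)/(214 − 82) = 0.4924 ✓

0.49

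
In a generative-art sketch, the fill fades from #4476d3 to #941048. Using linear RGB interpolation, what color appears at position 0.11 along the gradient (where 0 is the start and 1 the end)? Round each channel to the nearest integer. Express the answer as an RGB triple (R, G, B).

#4476d3 → (68, 118, 211); #941048 → (148, 16, 72).
R = 68 + 0.11 × (148 − 68) = 68 + 0.11 × 80 = 76.8 → 77
G = 118 + 0.11 × (16 − 118) = 118 + 0.11 × -102 = 106.78 → 107
B = 211 + 0.11 × (72 − 211) = 211 + 0.11 × -139 = 195.71 → 196

(77, 107, 196)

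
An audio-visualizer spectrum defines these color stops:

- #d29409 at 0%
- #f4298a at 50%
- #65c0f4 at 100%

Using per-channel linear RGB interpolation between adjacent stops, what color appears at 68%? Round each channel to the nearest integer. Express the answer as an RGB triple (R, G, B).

68% lies between the 50% and 100% stops, so the local fraction is t = (68 − 50)/(100 − 50) = 18/50 ≈ 0.36.
#f4298a → (244, 41, 138); #65c0f4 → (101, 192, 244).
R = 244 + 0.36 × (101 − 244) = 192.52 → 193
G = 41 + 0.36 × (192 − 41) = 95.36 → 95
B = 138 + 0.36 × (244 − 138) = 176.16 → 176

(193, 95, 176)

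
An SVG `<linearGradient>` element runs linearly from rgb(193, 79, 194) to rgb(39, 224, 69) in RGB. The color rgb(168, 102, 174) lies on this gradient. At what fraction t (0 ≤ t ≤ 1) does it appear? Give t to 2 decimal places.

0.16

Invert the lerp on the R channel (largest span, 154): t = (168 − 193) / (39 − 193) = -25/-154 = 0.16234.
Check on G: (102 − 79)/(224 − 79) = 0.1586 ✓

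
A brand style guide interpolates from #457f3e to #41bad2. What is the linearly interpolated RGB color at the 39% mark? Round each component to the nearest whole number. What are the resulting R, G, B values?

#457f3e → (69, 127, 62); #41bad2 → (65, 186, 210).
39% corresponds to t = 0.39.
R = 69 + 0.39 × (65 − 69) = 69 + 0.39 × -4 = 67.44 → 67
G = 127 + 0.39 × (186 − 127) = 127 + 0.39 × 59 = 150.01 → 150
B = 62 + 0.39 × (210 − 62) = 62 + 0.39 × 148 = 119.72 → 120
So the blended color is (67, 150, 120), about #439678.

(67, 150, 120)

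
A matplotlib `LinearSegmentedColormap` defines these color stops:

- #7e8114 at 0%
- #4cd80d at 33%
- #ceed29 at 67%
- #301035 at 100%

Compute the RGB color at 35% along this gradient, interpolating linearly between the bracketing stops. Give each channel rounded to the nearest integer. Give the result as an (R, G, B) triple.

35% lies between the 33% and 67% stops, so the local fraction is t = (35 − 33)/(67 − 33) = 2/34 ≈ 0.0588.
#4cd80d → (76, 216, 13); #ceed29 → (206, 237, 41).
R = 76 + 0.0588 × (206 − 76) = 83.644 → 84
G = 216 + 0.0588 × (237 − 216) = 217.235 → 217
B = 13 + 0.0588 × (41 − 13) = 14.646 → 15

(84, 217, 15)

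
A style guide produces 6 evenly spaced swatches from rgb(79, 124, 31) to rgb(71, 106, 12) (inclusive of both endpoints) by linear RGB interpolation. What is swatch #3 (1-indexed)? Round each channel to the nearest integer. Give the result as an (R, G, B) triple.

(76, 117, 23)

With 6 swatches and endpoints inclusive, swatch 3 sits at t = (3 − 1)/(6 − 1) = 2/5 ≈ 0.4.
R = 79 + 0.4 × (71 − 79) = 75.8 → 76
G = 124 + 0.4 × (106 − 124) = 116.8 → 117
B = 31 + 0.4 × (12 − 31) = 23.4 → 23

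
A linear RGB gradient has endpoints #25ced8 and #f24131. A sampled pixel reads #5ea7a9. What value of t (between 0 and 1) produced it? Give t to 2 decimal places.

Invert the lerp on the R channel (largest span, 205): t = (94 − 37) / (242 − 37) = 57/205 = 0.27805.
Check on G: (167 − 206)/(65 − 206) = 0.2766 ✓

0.28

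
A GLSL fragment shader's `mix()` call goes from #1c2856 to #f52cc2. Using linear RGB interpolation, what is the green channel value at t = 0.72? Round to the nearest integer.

43

G₁ = 40 (from #1c2856), G₂ = 44 (from #f52cc2).
G = 40 + 0.72 × (44 − 40) = 42.88 → 43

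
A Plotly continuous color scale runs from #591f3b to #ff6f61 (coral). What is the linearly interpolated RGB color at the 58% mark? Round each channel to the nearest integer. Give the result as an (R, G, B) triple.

#591f3b → (89, 31, 59); #ff6f61 → (255, 111, 97).
58% corresponds to t = 0.58.
R = 89 + 0.58 × (255 − 89) = 89 + 0.58 × 166 = 185.28 → 185
G = 31 + 0.58 × (111 − 31) = 31 + 0.58 × 80 = 77.4 → 77
B = 59 + 0.58 × (97 − 59) = 59 + 0.58 × 38 = 81.04 → 81

(185, 77, 81)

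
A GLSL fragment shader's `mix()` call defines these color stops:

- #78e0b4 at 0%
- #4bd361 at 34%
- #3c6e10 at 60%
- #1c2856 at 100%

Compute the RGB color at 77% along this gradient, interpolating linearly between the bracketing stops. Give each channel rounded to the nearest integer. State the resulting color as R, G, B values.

(46, 80, 46)

77% lies between the 60% and 100% stops, so the local fraction is t = (77 − 60)/(100 − 60) = 17/40 ≈ 0.425.
#3c6e10 → (60, 110, 16); #1c2856 → (28, 40, 86).
R = 60 + 0.425 × (28 − 60) = 46.4 → 46
G = 110 + 0.425 × (40 − 110) = 80.25 → 80
B = 16 + 0.425 × (86 − 16) = 45.75 → 46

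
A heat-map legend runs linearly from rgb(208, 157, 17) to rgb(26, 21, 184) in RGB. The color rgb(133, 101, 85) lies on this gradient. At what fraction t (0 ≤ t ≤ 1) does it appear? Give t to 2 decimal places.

Invert the lerp on the R channel (largest span, 182): t = (133 − 208) / (26 − 208) = -75/-182 = 0.41209.
Check on G: (101 − 157)/(21 − 157) = 0.4118 ✓

0.41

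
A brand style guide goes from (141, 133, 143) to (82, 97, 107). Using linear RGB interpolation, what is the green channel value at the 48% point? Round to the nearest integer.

116

G = 133 + 0.48 × (97 − 133) = 115.72 → 116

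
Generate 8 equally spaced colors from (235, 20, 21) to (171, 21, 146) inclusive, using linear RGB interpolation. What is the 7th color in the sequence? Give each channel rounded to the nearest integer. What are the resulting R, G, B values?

(180, 21, 128)

With 8 swatches and endpoints inclusive, swatch 7 sits at t = (7 − 1)/(8 − 1) = 6/7 ≈ 0.8571.
R = 235 + 0.8571 × (171 − 235) = 180.146 → 180
G = 20 + 0.8571 × (21 − 20) = 20.857 → 21
B = 21 + 0.8571 × (146 − 21) = 128.137 → 128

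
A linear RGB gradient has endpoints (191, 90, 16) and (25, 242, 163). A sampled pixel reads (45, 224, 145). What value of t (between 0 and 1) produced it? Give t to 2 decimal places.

0.88

Invert the lerp on the R channel (largest span, 166): t = (45 − 191) / (25 − 191) = -146/-166 = 0.87952.
Check on G: (224 − 90)/(242 − 90) = 0.8816 ✓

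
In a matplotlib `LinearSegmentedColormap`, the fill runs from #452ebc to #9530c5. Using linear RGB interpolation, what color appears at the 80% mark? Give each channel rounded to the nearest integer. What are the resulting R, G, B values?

(133, 48, 195)

#452ebc → (69, 46, 188); #9530c5 → (149, 48, 197).
80% corresponds to t = 0.8.
R = 69 + 0.8 × (149 − 69) = 69 + 0.8 × 80 = 133 → 133
G = 46 + 0.8 × (48 − 46) = 46 + 0.8 × 2 = 47.6 → 48
B = 188 + 0.8 × (197 − 188) = 188 + 0.8 × 9 = 195.2 → 195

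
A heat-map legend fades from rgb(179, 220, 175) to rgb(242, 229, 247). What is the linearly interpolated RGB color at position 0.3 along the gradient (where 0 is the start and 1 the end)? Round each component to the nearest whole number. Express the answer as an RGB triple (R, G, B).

R = 179 + 0.3 × (242 − 179) = 179 + 0.3 × 63 = 197.9 → 198
G = 220 + 0.3 × (229 − 220) = 220 + 0.3 × 9 = 222.7 → 223
B = 175 + 0.3 × (247 − 175) = 175 + 0.3 × 72 = 196.6 → 197

(198, 223, 197)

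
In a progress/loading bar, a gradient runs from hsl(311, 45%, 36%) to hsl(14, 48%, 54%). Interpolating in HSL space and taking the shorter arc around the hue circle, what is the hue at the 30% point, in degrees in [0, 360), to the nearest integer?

Hue: 14 − 311 = -297°, but |-297| > 180 so the shorter arc goes the other way: Δh = -297 + 360 = 63°.
H = 311 + 0.3 × (63) = 329.9 → 330°

330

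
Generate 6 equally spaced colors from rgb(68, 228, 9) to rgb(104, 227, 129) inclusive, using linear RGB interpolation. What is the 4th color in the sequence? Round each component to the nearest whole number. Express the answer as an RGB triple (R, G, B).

(90, 227, 81)

With 6 swatches and endpoints inclusive, swatch 4 sits at t = (4 − 1)/(6 − 1) = 3/5 ≈ 0.6.
R = 68 + 0.6 × (104 − 68) = 89.6 → 90
G = 228 + 0.6 × (227 − 228) = 227.4 → 227
B = 9 + 0.6 × (129 − 9) = 81 → 81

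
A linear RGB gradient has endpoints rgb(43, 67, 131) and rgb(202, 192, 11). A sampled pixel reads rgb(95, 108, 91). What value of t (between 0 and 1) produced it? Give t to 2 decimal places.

0.33

Invert the lerp on the R channel (largest span, 159): t = (95 − 43) / (202 − 43) = 52/159 = 0.32704.
Check on G: (108 − 67)/(192 − 67) = 0.328 ✓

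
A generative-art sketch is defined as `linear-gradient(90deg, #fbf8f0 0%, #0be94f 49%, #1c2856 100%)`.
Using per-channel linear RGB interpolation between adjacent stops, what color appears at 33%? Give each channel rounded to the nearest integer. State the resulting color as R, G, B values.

33% lies between the 0% and 49% stops, so the local fraction is t = (33 − 0)/(49 − 0) = 33/49 ≈ 0.6735.
#fbf8f0 → (251, 248, 240); #0be94f → (11, 233, 79).
R = 251 + 0.6735 × (11 − 251) = 89.36 → 89
G = 248 + 0.6735 × (233 − 248) = 237.898 → 238
B = 240 + 0.6735 × (79 − 240) = 131.567 → 132

(89, 238, 132)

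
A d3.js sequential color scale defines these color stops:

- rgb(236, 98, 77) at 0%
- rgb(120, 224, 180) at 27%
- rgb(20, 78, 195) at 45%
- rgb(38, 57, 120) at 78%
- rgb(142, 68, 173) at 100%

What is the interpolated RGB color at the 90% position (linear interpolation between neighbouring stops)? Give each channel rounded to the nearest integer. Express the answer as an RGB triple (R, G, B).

(95, 63, 149)

90% lies between the 78% and 100% stops, so the local fraction is t = (90 − 78)/(100 − 78) = 12/22 ≈ 0.5455.
R = 38 + 0.5455 × (142 − 38) = 94.732 → 95
G = 57 + 0.5455 × (68 − 57) = 63.001 → 63
B = 120 + 0.5455 × (173 − 120) = 148.911 → 149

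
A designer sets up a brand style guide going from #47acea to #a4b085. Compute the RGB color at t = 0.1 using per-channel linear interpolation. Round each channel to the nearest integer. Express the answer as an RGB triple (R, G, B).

#47acea → (71, 172, 234); #a4b085 → (164, 176, 133).
R = 71 + 0.1 × (164 − 71) = 71 + 0.1 × 93 = 80.3 → 80
G = 172 + 0.1 × (176 − 172) = 172 + 0.1 × 4 = 172.4 → 172
B = 234 + 0.1 × (133 − 234) = 234 + 0.1 × -101 = 223.9 → 224

(80, 172, 224)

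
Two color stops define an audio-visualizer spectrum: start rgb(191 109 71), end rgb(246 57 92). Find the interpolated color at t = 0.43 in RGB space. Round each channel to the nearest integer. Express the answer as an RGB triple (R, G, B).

(215, 87, 80)

R = 191 + 0.43 × (246 − 191) = 191 + 0.43 × 55 = 214.65 → 215
G = 109 + 0.43 × (57 − 109) = 109 + 0.43 × -52 = 86.64 → 87
B = 71 + 0.43 × (92 − 71) = 71 + 0.43 × 21 = 80.03 → 80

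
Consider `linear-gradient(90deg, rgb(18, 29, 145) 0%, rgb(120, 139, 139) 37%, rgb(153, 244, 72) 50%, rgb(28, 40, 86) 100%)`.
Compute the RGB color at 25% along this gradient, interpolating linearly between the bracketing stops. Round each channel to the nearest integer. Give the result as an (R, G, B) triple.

25% lies between the 0% and 37% stops, so the local fraction is t = (25 − 0)/(37 − 0) = 25/37 ≈ 0.6757.
R = 18 + 0.6757 × (120 − 18) = 86.921 → 87
G = 29 + 0.6757 × (139 − 29) = 103.327 → 103
B = 145 + 0.6757 × (139 − 145) = 140.946 → 141

(87, 103, 141)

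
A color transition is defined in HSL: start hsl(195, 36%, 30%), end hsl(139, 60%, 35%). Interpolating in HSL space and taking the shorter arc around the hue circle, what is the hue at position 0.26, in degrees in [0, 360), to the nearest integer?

180

Hue arc: Δh = 139 − 195 = -56° (|Δh| ≤ 180, already the shorter path).
H = 195 + 0.26 × (-56) = 180.44 → 180°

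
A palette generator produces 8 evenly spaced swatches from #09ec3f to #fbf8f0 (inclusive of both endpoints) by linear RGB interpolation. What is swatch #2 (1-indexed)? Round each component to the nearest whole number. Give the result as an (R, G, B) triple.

(44, 238, 88)

With 8 swatches and endpoints inclusive, swatch 2 sits at t = (2 − 1)/(8 − 1) = 1/7 ≈ 0.1429.
#09ec3f → (9, 236, 63); #fbf8f0 → (251, 248, 240).
R = 9 + 0.1429 × (251 − 9) = 43.582 → 44
G = 236 + 0.1429 × (248 − 236) = 237.715 → 238
B = 63 + 0.1429 × (240 − 63) = 88.293 → 88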